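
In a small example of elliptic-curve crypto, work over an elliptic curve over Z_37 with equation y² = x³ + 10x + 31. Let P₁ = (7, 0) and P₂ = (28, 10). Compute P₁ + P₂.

(18, 30)

(7, 0) + (28, 10). λ = (10 - 0)/(28 - 7) ≡ 10/21 mod 37. 21⁻¹ ≡ 30 (mod 37) since 21·30 = 630 ≡ 1, so λ ≡ 4.
  x = λ² - 7 - 28 = 16 - 35 ≡ 18; y = λ·(7 - 18) - 0 ≡ 30. → (18, 30)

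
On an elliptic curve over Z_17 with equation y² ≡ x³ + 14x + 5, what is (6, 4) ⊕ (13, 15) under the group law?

(14, 15)

(6, 4) + (13, 15). λ = (15 - 4)/(13 - 6) ≡ 11/7 mod 17. 7⁻¹ ≡ 5 (mod 17), so λ ≡ 4.
  x = λ² - 6 - 13 = 16 - 19 ≡ 14; y = λ·(6 - 14) - 4 ≡ 15. → (14, 15)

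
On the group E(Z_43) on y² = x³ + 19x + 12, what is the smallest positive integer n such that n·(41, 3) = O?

2P: tangent at (41, 3): λ = (3·41² + 19)/(2·3) ≡ 31/6. 6⁻¹ ≡ 36 (mod 43), so λ ≡ 31·36 ≡ 41.
  x = λ² - 41 - 41 = 1681 - 82 ≡ 8; y = λ·(41 - 8) - 3 ≡ 17. → (8, 17)
3P: (8, 17) + (41, 3). λ = (3 - 17)/(41 - 8) ≡ 29/33 mod 43. 33⁻¹ ≡ 30 (mod 43) since 33·30 = 990 ≡ 1, so λ ≡ 10.
  x = λ² - 8 - 41 = 100 - 49 ≡ 8; y = λ·(8 - 8) - 17 ≡ 26. → (8, 26)
4P: (8, 26) + (41, 3). λ = (3 - 26)/(41 - 8) ≡ 20/33 mod 43. 33⁻¹ ≡ 30 (mod 43) since 33·30 = 990 ≡ 1, so λ ≡ 41.
  x = λ² - 8 - 41 = 1681 - 49 ≡ 41; y = λ·(8 - 41) - 26 ≡ 40. → (41, 40)
5P: (41, 40) + (41, 3): same x and y₁ ≡ -y₂, so the sum is O.
5P = O, so the order is 5.

5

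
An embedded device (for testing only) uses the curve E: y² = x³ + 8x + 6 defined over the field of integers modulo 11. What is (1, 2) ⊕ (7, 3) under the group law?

(7, 8)

(1, 2) + (7, 3). λ = (3 - 2)/(7 - 1) ≡ 1/6 mod 11. 6⁻¹ ≡ 2 (mod 11) since 6·2 = 12 ≡ 1, so λ ≡ 2.
  x = λ² - 1 - 7 = 4 - 8 ≡ 7; y = λ·(1 - 7) - 2 ≡ 8. → (7, 8)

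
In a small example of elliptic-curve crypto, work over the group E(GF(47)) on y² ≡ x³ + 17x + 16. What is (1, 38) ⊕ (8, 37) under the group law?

(1, 38) + (8, 37). λ = (37 - 38)/(8 - 1) ≡ 46/7 mod 47. 7⁻¹ ≡ 27 (mod 47), so λ ≡ 20.
  x = λ² - 1 - 8 = 400 - 9 ≡ 15; y = λ·(1 - 15) - 38 ≡ 11. → (15, 11)

(15, 11)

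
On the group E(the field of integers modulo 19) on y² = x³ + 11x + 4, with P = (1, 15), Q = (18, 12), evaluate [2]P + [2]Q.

First 2P:
Repeated addition: build up to 2P.
2P: tangent at (1, 15): λ = (3·1² + 11)/(2·15) ≡ 14/11. 11⁻¹ ≡ 7 (mod 19) since 11·7 = 77 ≡ 1, so λ ≡ 14·7 ≡ 3.
  x = λ² - 1 - 1 = 9 - 2 ≡ 7; y = λ·(1 - 7) - 15 ≡ 5. → (7, 5)
2P = (7, 5).
Next 2Q:
Repeated addition: build up to 2Q.
2Q: tangent at (18, 12): λ = (3·18² + 11)/(2·12) ≡ 14/5. 5⁻¹ ≡ 4 (mod 19), so λ ≡ 14·4 ≡ 18.
  x = λ² - 18 - 18 = 324 - 36 ≡ 3; y = λ·(18 - 3) - 12 ≡ 11. → (3, 11)
2Q = (3, 11).
Finally 2P + 2Q:
(7, 5) + (3, 11). λ = (11 - 5)/(3 - 7) ≡ 6/15 mod 19. 15⁻¹ ≡ 14 (mod 19), so λ ≡ 8.
  x = λ² - 7 - 3 = 64 - 10 ≡ 16; y = λ·(7 - 16) - 5 ≡ 18. → (16, 18)

(16, 18)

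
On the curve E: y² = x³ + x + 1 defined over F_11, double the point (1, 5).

tangent at (1, 5): λ = (3·1² + 1)/(2·5) ≡ 4/10. 10⁻¹ ≡ 10 (mod 11) since 10·10 = 100 ≡ 1, so λ ≡ 4·10 ≡ 7.
  x = λ² - 1 - 1 = 49 - 2 ≡ 3; y = λ·(1 - 3) - 5 ≡ 3. → (3, 3)

(3, 3)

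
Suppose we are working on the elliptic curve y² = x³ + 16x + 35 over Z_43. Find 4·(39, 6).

Write G = (39, 6).
Double-and-add on 4 = (100)₂. Start with G = (39, 6) for the leading 1-bit.
double: tangent at (39, 6): λ = (3·39² + 16)/(2·6) ≡ 21/12. 12⁻¹ ≡ 18 (mod 43), so λ ≡ 21·18 ≡ 34.
  x = λ² - 39 - 39 = 1156 - 78 ≡ 3; y = λ·(39 - 3) - 6 ≡ 14. → (3, 14)
double: tangent at (3, 14): λ = (3·3² + 16)/(2·14) ≡ 0/28. 28⁻¹ ≡ 20 (mod 43) since 28·20 = 560 ≡ 1, so λ ≡ 0·20 ≡ 0.
  x = λ² - 3 - 3 = 0 - 6 ≡ 37; y = λ·(3 - 37) - 14 ≡ 29. → (37, 29)

(37, 29)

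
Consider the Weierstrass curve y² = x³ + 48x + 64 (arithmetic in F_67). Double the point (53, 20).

(51, 52)

tangent at (53, 20): λ = (3·53² + 48)/(2·20) ≡ 33/40. 40⁻¹ ≡ 62 (mod 67), so λ ≡ 33·62 ≡ 36.
  x = λ² - 53 - 53 = 1296 - 106 ≡ 51; y = λ·(53 - 51) - 20 ≡ 52. → (51, 52)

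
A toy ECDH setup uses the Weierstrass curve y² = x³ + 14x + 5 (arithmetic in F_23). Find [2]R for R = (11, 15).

(5, 19)

tangent at (11, 15): λ = (3·11² + 14)/(2·15) ≡ 9/7. 7⁻¹ ≡ 10 (mod 23) since 7·10 = 70 ≡ 1, so λ ≡ 9·10 ≡ 21.
  x = λ² - 11 - 11 = 441 - 22 ≡ 5; y = λ·(11 - 5) - 15 ≡ 19. → (5, 19)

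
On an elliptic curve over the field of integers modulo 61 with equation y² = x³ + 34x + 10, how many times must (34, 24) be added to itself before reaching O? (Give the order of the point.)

2P: tangent at (34, 24): λ = (3·34² + 34)/(2·24) ≡ 25/48. 48⁻¹ ≡ 14 (mod 61), so λ ≡ 25·14 ≡ 45.
  x = λ² - 34 - 34 = 2025 - 68 ≡ 5; y = λ·(34 - 5) - 24 ≡ 0. → (5, 0)
3P: (5, 0) + (34, 24). λ = (24 - 0)/(34 - 5) ≡ 24/29 mod 61. 29⁻¹ ≡ 40 (mod 61), so λ ≡ 45.
  x = λ² - 5 - 34 = 2025 - 39 ≡ 34; y = λ·(5 - 34) - 0 ≡ 37. → (34, 37)
4P: (34, 37) + (34, 24): same x and y₁ ≡ -y₂, so the sum is O.
4P = O, so the order is 4.

4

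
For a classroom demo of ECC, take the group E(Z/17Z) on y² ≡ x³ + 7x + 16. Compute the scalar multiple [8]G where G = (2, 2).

Repeated addition: build up to 8G.
2G: tangent at (2, 2): λ = (3·2² + 7)/(2·2) ≡ 2/4. 4⁻¹ ≡ 13 (mod 17), so λ ≡ 2·13 ≡ 9.
  x = λ² - 2 - 2 = 81 - 4 ≡ 9; y = λ·(2 - 9) - 2 ≡ 3. → (9, 3)
3G: (9, 3) + (2, 2). λ = (2 - 3)/(2 - 9) ≡ 16/10 mod 17. 10⁻¹ ≡ 12 (mod 17), so λ ≡ 5.
  x = λ² - 9 - 2 = 25 - 11 ≡ 14; y = λ·(9 - 14) - 3 ≡ 6. → (14, 6)
4G: (14, 6) + (2, 2). λ = (2 - 6)/(2 - 14) ≡ 13/5 mod 17. 5⁻¹ ≡ 7 (mod 17) since 5·7 = 35 ≡ 1, so λ ≡ 6.
  x = λ² - 14 - 2 = 36 - 16 ≡ 3; y = λ·(14 - 3) - 6 ≡ 9. → (3, 9)
5G: (3, 9) + (2, 2). λ = (2 - 9)/(2 - 3) ≡ 10/16 mod 17. 16⁻¹ ≡ 16 (mod 17), so λ ≡ 7.
  x = λ² - 3 - 2 = 49 - 5 ≡ 10; y = λ·(3 - 10) - 9 ≡ 10. → (10, 10)
6G: (10, 10) + (2, 2). λ = (2 - 10)/(2 - 10) ≡ 9/9 mod 17. 9⁻¹ ≡ 2 (mod 17) since 9·2 = 18 ≡ 1, so λ ≡ 1.
  x = λ² - 10 - 2 = 1 - 12 ≡ 6; y = λ·(10 - 6) - 10 ≡ 11. → (6, 11)
7G: (6, 11) + (2, 2). λ = (2 - 11)/(2 - 6) ≡ 8/13 mod 17. 13⁻¹ ≡ 4 (mod 17) since 13·4 = 52 ≡ 1, so λ ≡ 15.
  x = λ² - 6 - 2 = 225 - 8 ≡ 13; y = λ·(6 - 13) - 11 ≡ 3. → (13, 3)
8G: (13, 3) + (2, 2). λ = (2 - 3)/(2 - 13) ≡ 16/6 mod 17. 6⁻¹ ≡ 3 (mod 17) since 6·3 = 18 ≡ 1, so λ ≡ 14.
  x = λ² - 13 - 2 = 196 - 15 ≡ 11; y = λ·(13 - 11) - 3 ≡ 8. → (11, 8)

(11, 8)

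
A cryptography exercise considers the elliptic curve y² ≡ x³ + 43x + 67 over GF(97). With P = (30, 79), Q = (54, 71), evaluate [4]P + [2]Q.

(55, 67)

First 4P:
Double-and-add on 4 = (100)₂. Start with P = (30, 79) for the leading 1-bit.
double: tangent at (30, 79): λ = (3·30² + 43)/(2·79) ≡ 27/61. 61⁻¹ ≡ 35 (mod 97), so λ ≡ 27·35 ≡ 72.
  x = λ² - 30 - 30 = 5184 - 60 ≡ 80; y = λ·(30 - 80) - 79 ≡ 7. → (80, 7)
double: tangent at (80, 7): λ = (3·80² + 43)/(2·7) ≡ 37/14. 14⁻¹ ≡ 7 (mod 97) since 14·7 = 98 ≡ 1, so λ ≡ 37·7 ≡ 65.
  x = λ² - 80 - 80 = 4225 - 160 ≡ 88; y = λ·(80 - 88) - 7 ≡ 55. → (88, 55)
4P = (88, 55).
Next 2Q:
Repeated addition: build up to 2Q.
2Q: tangent at (54, 71): λ = (3·54² + 43)/(2·71) ≡ 61/45. 45⁻¹ ≡ 69 (mod 97) since 45·69 = 3105 ≡ 1, so λ ≡ 61·69 ≡ 38.
  x = λ² - 54 - 54 = 1444 - 108 ≡ 75; y = λ·(54 - 75) - 71 ≡ 4. → (75, 4)
2Q = (75, 4).
Finally 4P + 2Q:
(88, 55) + (75, 4). λ = (4 - 55)/(75 - 88) ≡ 46/84 mod 97. 84⁻¹ ≡ 82 (mod 97), so λ ≡ 86.
  x = λ² - 88 - 75 = 7396 - 163 ≡ 55; y = λ·(88 - 55) - 55 ≡ 67. → (55, 67)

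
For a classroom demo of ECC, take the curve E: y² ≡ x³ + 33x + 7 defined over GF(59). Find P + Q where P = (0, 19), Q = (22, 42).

(27, 52)

(0, 19) + (22, 42). λ = (42 - 19)/(22 - 0) ≡ 23/22 mod 59. 22⁻¹ ≡ 51 (mod 59), so λ ≡ 52.
  x = λ² - 0 - 22 = 2704 - 22 ≡ 27; y = λ·(0 - 27) - 19 ≡ 52. → (27, 52)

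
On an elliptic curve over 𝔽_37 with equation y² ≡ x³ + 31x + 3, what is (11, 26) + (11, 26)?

tangent at (11, 26): λ = (3·11² + 31)/(2·26) ≡ 24/15. 15⁻¹ ≡ 5 (mod 37) since 15·5 = 75 ≡ 1, so λ ≡ 24·5 ≡ 9.
  x = λ² - 11 - 11 = 81 - 22 ≡ 22; y = λ·(11 - 22) - 26 ≡ 23. → (22, 23)

(22, 23)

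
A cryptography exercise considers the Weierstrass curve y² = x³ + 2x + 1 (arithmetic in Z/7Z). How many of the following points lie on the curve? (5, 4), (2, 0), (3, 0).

(5, 4): 4² ≡ 2, rhs ≡ 3 → off.
(2, 0): 0² ≡ 0, rhs ≡ 6 → off.
(3, 0): 0² ≡ 0, rhs ≡ 6 → off.

0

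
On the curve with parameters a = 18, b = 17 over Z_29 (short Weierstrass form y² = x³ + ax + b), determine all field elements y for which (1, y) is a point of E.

6, 23

x³ + 18x + 17 = 36 ≡ 7 (mod 29).
Square roots of 7 mod 29: 6 and 23 (since 6² = 36 ≡ 7).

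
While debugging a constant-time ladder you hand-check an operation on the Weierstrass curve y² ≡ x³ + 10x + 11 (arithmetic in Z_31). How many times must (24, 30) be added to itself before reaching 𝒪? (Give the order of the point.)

7

2P: tangent at (24, 30): λ = (3·24² + 10)/(2·30) ≡ 2/29. 29⁻¹ ≡ 15 (mod 31), so λ ≡ 2·15 ≡ 30.
  x = λ² - 24 - 24 = 900 - 48 ≡ 15; y = λ·(24 - 15) - 30 ≡ 23. → (15, 23)
3P: (15, 23) + (24, 30). λ = (30 - 23)/(24 - 15) ≡ 7/9 mod 31. 9⁻¹ ≡ 7 (mod 31), so λ ≡ 18.
  x = λ² - 15 - 24 = 324 - 39 ≡ 6; y = λ·(15 - 6) - 23 ≡ 15. → (6, 15)
4P: (6, 15) + (24, 30). λ = (30 - 15)/(24 - 6) ≡ 15/18 mod 31. 18⁻¹ ≡ 19 (mod 31), so λ ≡ 6.
  x = λ² - 6 - 24 = 36 - 30 ≡ 6; y = λ·(6 - 6) - 15 ≡ 16. → (6, 16)
5P: (6, 16) + (24, 30). λ = (30 - 16)/(24 - 6) ≡ 14/18 mod 31. 18⁻¹ ≡ 19 (mod 31) since 18·19 = 342 ≡ 1, so λ ≡ 18.
  x = λ² - 6 - 24 = 324 - 30 ≡ 15; y = λ·(6 - 15) - 16 ≡ 8. → (15, 8)
6P: (15, 8) + (24, 30). λ = (30 - 8)/(24 - 15) ≡ 22/9 mod 31. 9⁻¹ ≡ 7 (mod 31), so λ ≡ 30.
  x = λ² - 15 - 24 = 900 - 39 ≡ 24; y = λ·(15 - 24) - 8 ≡ 1. → (24, 1)
7P: (24, 1) + (24, 30): same x and y₁ ≡ -y₂, so the sum is 𝒪.
7P = 𝒪, so the order is 7.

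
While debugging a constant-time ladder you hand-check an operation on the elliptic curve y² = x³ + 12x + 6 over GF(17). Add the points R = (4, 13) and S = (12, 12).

(5, 2)

(4, 13) + (12, 12). λ = (12 - 13)/(12 - 4) ≡ 16/8 mod 17. 8⁻¹ ≡ 15 (mod 17), so λ ≡ 2.
  x = λ² - 4 - 12 = 4 - 16 ≡ 5; y = λ·(4 - 5) - 13 ≡ 2. → (5, 2)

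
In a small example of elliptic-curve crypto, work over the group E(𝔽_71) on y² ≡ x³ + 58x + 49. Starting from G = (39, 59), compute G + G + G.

Repeated addition: build up to 3G.
2G: tangent at (39, 59): λ = (3·39² + 58)/(2·59) ≡ 6/47. 47⁻¹ ≡ 68 (mod 71) since 47·68 = 3196 ≡ 1, so λ ≡ 6·68 ≡ 53.
  x = λ² - 39 - 39 = 2809 - 78 ≡ 33; y = λ·(39 - 33) - 59 ≡ 46. → (33, 46)
3G: (33, 46) + (39, 59). λ = (59 - 46)/(39 - 33) ≡ 13/6 mod 71. 6⁻¹ ≡ 12 (mod 71), so λ ≡ 14.
  x = λ² - 33 - 39 = 196 - 72 ≡ 53; y = λ·(33 - 53) - 46 ≡ 29. → (53, 29)

(53, 29)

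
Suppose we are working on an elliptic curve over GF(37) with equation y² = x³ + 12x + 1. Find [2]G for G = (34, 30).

(3, 29)

tangent at (34, 30): λ = (3·34² + 12)/(2·30) ≡ 2/23. 23⁻¹ ≡ 29 (mod 37) since 23·29 = 667 ≡ 1, so λ ≡ 2·29 ≡ 21.
  x = λ² - 34 - 34 = 441 - 68 ≡ 3; y = λ·(34 - 3) - 30 ≡ 29. → (3, 29)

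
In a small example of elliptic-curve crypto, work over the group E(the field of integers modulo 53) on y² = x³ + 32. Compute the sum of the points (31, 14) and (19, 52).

(41, 0)

(31, 14) + (19, 52). λ = (52 - 14)/(19 - 31) ≡ 38/41 mod 53. 41⁻¹ ≡ 22 (mod 53) since 41·22 = 902 ≡ 1, so λ ≡ 41.
  x = λ² - 31 - 19 = 1681 - 50 ≡ 41; y = λ·(31 - 41) - 14 ≡ 0. → (41, 0)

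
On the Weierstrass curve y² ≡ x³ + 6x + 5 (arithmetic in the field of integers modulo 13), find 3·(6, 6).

Write G = (6, 6).
Repeated addition: build up to 3G.
2G: tangent at (6, 6): λ = (3·6² + 6)/(2·6) ≡ 10/12. 12⁻¹ ≡ 12 (mod 13), so λ ≡ 10·12 ≡ 3.
  x = λ² - 6 - 6 = 9 - 12 ≡ 10; y = λ·(6 - 10) - 6 ≡ 8. → (10, 8)
3G: (10, 8) + (6, 6). λ = (6 - 8)/(6 - 10) ≡ 11/9 mod 13. 9⁻¹ ≡ 3 (mod 13), so λ ≡ 7.
  x = λ² - 10 - 6 = 49 - 16 ≡ 7; y = λ·(10 - 7) - 8 ≡ 0. → (7, 0)

(7, 0)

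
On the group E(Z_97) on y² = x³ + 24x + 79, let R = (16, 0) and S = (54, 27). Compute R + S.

(16, 0) + (54, 27). λ = (27 - 0)/(54 - 16) ≡ 27/38 mod 97. 38⁻¹ ≡ 23 (mod 97) since 38·23 = 874 ≡ 1, so λ ≡ 39.
  x = λ² - 16 - 54 = 1521 - 70 ≡ 93; y = λ·(16 - 93) - 0 ≡ 4. → (93, 4)

(93, 4)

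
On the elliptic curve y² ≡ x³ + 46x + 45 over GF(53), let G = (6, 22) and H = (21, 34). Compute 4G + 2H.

(35, 13)

First 4G:
Double-and-add on 4 = (100)₂. Start with G = (6, 22) for the leading 1-bit.
double: tangent at (6, 22): λ = (3·6² + 46)/(2·22) ≡ 48/44. 44⁻¹ ≡ 47 (mod 53), so λ ≡ 48·47 ≡ 30.
  x = λ² - 6 - 6 = 900 - 12 ≡ 40; y = λ·(6 - 40) - 22 ≡ 18. → (40, 18)
double: tangent at (40, 18): λ = (3·40² + 46)/(2·18) ≡ 23/36. 36⁻¹ ≡ 28 (mod 53), so λ ≡ 23·28 ≡ 8.
  x = λ² - 40 - 40 = 64 - 80 ≡ 37; y = λ·(40 - 37) - 18 ≡ 6. → (37, 6)
4G = (37, 6).
Next 2H:
Repeated addition: build up to 2H.
2H: tangent at (21, 34): λ = (3·21² + 46)/(2·34) ≡ 44/15. 15⁻¹ ≡ 46 (mod 53) since 15·46 = 690 ≡ 1, so λ ≡ 44·46 ≡ 10.
  x = λ² - 21 - 21 = 100 - 42 ≡ 5; y = λ·(21 - 5) - 34 ≡ 20. → (5, 20)
2H = (5, 20).
Finally 4G + 2H:
(37, 6) + (5, 20). λ = (20 - 6)/(5 - 37) ≡ 14/21 mod 53. 21⁻¹ ≡ 48 (mod 53) since 21·48 = 1008 ≡ 1, so λ ≡ 36.
  x = λ² - 37 - 5 = 1296 - 42 ≡ 35; y = λ·(37 - 35) - 6 ≡ 13. → (35, 13)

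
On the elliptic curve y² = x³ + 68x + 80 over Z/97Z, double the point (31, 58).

tangent at (31, 58): λ = (3·31² + 68)/(2·58) ≡ 41/19. 19⁻¹ ≡ 46 (mod 97), so λ ≡ 41·46 ≡ 43.
  x = λ² - 31 - 31 = 1849 - 62 ≡ 41; y = λ·(31 - 41) - 58 ≡ 94. → (41, 94)

(41, 94)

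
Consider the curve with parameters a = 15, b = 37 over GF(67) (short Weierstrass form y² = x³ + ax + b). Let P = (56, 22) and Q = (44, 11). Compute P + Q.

(56, 22) + (44, 11). λ = (11 - 22)/(44 - 56) ≡ 56/55 mod 67. 55⁻¹ ≡ 39 (mod 67), so λ ≡ 40.
  x = λ² - 56 - 44 = 1600 - 100 ≡ 26; y = λ·(56 - 26) - 22 ≡ 39. → (26, 39)

(26, 39)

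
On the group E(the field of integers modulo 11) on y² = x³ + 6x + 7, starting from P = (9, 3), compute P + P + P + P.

(10, 0)

Double-and-add on 4 = (100)₂. Start with P = (9, 3) for the leading 1-bit.
double: tangent at (9, 3): λ = (3·9² + 6)/(2·3) ≡ 7/6. 6⁻¹ ≡ 2 (mod 11), so λ ≡ 7·2 ≡ 3.
  x = λ² - 9 - 9 = 9 - 18 ≡ 2; y = λ·(9 - 2) - 3 ≡ 7. → (2, 7)
double: tangent at (2, 7): λ = (3·2² + 6)/(2·7) ≡ 7/3. 3⁻¹ ≡ 4 (mod 11), so λ ≡ 7·4 ≡ 6.
  x = λ² - 2 - 2 = 36 - 4 ≡ 10; y = λ·(2 - 10) - 7 ≡ 0. → (10, 0)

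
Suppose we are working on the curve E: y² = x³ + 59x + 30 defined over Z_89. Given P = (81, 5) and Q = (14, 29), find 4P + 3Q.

First 4P:
Double-and-add on 4 = (100)₂. Start with P = (81, 5) for the leading 1-bit.
double: tangent at (81, 5): λ = (3·81² + 59)/(2·5) ≡ 73/10. 10⁻¹ ≡ 9 (mod 89), so λ ≡ 73·9 ≡ 34.
  x = λ² - 81 - 81 = 1156 - 162 ≡ 15; y = λ·(81 - 15) - 5 ≡ 14. → (15, 14)
double: tangent at (15, 14): λ = (3·15² + 59)/(2·14) ≡ 22/28. 28⁻¹ ≡ 35 (mod 89) since 28·35 = 980 ≡ 1, so λ ≡ 22·35 ≡ 58.
  x = λ² - 15 - 15 = 3364 - 30 ≡ 41; y = λ·(15 - 41) - 14 ≡ 80. → (41, 80)
4P = (41, 80).
Next 3Q:
Repeated addition: build up to 3Q.
2Q: tangent at (14, 29): λ = (3·14² + 59)/(2·29) ≡ 24/58. 58⁻¹ ≡ 66 (mod 89) since 58·66 = 3828 ≡ 1, so λ ≡ 24·66 ≡ 71.
  x = λ² - 14 - 14 = 5041 - 28 ≡ 29; y = λ·(14 - 29) - 29 ≡ 63. → (29, 63)
3Q: (29, 63) + (14, 29). λ = (29 - 63)/(14 - 29) ≡ 55/74 mod 89. 74⁻¹ ≡ 83 (mod 89), so λ ≡ 26.
  x = λ² - 29 - 14 = 676 - 43 ≡ 10; y = λ·(29 - 10) - 63 ≡ 75. → (10, 75)
3Q = (10, 75).
Finally 4P + 3Q:
(41, 80) + (10, 75). λ = (75 - 80)/(10 - 41) ≡ 84/58 mod 89. 58⁻¹ ≡ 66 (mod 89), so λ ≡ 26.
  x = λ² - 41 - 10 = 676 - 51 ≡ 2; y = λ·(41 - 2) - 80 ≡ 44. → (2, 44)

(2, 44)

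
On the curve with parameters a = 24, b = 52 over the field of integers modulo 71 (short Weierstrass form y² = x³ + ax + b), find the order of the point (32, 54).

2P: tangent at (32, 54): λ = (3·32² + 24)/(2·54) ≡ 43/37. 37⁻¹ ≡ 48 (mod 71), so λ ≡ 43·48 ≡ 5.
  x = λ² - 32 - 32 = 25 - 64 ≡ 32; y = λ·(32 - 32) - 54 ≡ 17. → (32, 17)
3P: (32, 17) + (32, 54): same x and y₁ ≡ -y₂, so the sum is O.
3P = O, so the order is 3.

3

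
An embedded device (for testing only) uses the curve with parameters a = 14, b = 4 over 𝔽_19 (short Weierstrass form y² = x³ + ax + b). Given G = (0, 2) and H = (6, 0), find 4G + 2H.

(10, 17)

First 4G:
Repeated addition: build up to 4G.
2G: tangent at (0, 2): λ = (3·0² + 14)/(2·2) ≡ 14/4. 4⁻¹ ≡ 5 (mod 19), so λ ≡ 14·5 ≡ 13.
  x = λ² - 0 - 0 = 169 - 0 ≡ 17; y = λ·(0 - 17) - 2 ≡ 5. → (17, 5)
3G: (17, 5) + (0, 2). λ = (2 - 5)/(0 - 17) ≡ 16/2 mod 19. 2⁻¹ ≡ 10 (mod 19), so λ ≡ 8.
  x = λ² - 17 - 0 = 64 - 17 ≡ 9; y = λ·(17 - 9) - 5 ≡ 2. → (9, 2)
4G: (9, 2) + (0, 2). λ = (2 - 2)/(0 - 9) ≡ 0/10 mod 19. 10⁻¹ ≡ 2 (mod 19), so λ ≡ 0.
  x = λ² - 9 - 0 = 0 - 9 ≡ 10; y = λ·(9 - 10) - 2 ≡ 17. → (10, 17)
4G = (10, 17).
Next 2H:
Repeated addition: build up to 2H.
2H: (6, 0) + (6, 0): same x and y₁ ≡ -y₂, so the sum is the point at infinity.
2H = the point at infinity.
Finally 4G + 2H:
(10, 17) + the point at infinity = (10, 17) (identity).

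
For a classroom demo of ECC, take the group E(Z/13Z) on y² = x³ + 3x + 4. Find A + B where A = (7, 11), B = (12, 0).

(3, 1)

(7, 11) + (12, 0). λ = (0 - 11)/(12 - 7) ≡ 2/5 mod 13. 5⁻¹ ≡ 8 (mod 13), so λ ≡ 3.
  x = λ² - 7 - 12 = 9 - 19 ≡ 3; y = λ·(7 - 3) - 11 ≡ 1. → (3, 1)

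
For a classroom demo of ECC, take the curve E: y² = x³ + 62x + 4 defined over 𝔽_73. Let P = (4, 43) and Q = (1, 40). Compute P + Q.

(4, 43) + (1, 40). λ = (40 - 43)/(1 - 4) ≡ 70/70 mod 73. 70⁻¹ ≡ 24 (mod 73), so λ ≡ 1.
  x = λ² - 4 - 1 = 1 - 5 ≡ 69; y = λ·(4 - 69) - 43 ≡ 38. → (69, 38)

(69, 38)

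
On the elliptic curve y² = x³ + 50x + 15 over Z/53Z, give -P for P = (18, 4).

-(18, 4) = (18, -4 mod 53) = (18, 49).

(18, 49)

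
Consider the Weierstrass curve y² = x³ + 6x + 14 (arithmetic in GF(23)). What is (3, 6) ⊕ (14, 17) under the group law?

(7, 13)

(3, 6) + (14, 17). λ = (17 - 6)/(14 - 3) ≡ 11/11 mod 23. 11⁻¹ ≡ 21 (mod 23), so λ ≡ 1.
  x = λ² - 3 - 14 = 1 - 17 ≡ 7; y = λ·(3 - 7) - 6 ≡ 13. → (7, 13)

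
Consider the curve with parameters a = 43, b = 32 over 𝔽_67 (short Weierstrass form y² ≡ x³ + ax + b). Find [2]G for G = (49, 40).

(58, 51)

tangent at (49, 40): λ = (3·49² + 43)/(2·40) ≡ 10/13. 13⁻¹ ≡ 31 (mod 67), so λ ≡ 10·31 ≡ 42.
  x = λ² - 49 - 49 = 1764 - 98 ≡ 58; y = λ·(49 - 58) - 40 ≡ 51. → (58, 51)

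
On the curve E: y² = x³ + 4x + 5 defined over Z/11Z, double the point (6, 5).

tangent at (6, 5): λ = (3·6² + 4)/(2·5) ≡ 2/10. 10⁻¹ ≡ 10 (mod 11), so λ ≡ 2·10 ≡ 9.
  x = λ² - 6 - 6 = 81 - 12 ≡ 3; y = λ·(6 - 3) - 5 ≡ 0. → (3, 0)

(3, 0)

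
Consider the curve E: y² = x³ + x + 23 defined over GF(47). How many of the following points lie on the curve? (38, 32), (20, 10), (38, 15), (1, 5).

(38, 32): 32² ≡ 37, rhs ≡ 37 → on.
(20, 10): 10² ≡ 6, rhs ≡ 6 → on.
(38, 15): 15² ≡ 37, rhs ≡ 37 → on.
(1, 5): 5² ≡ 25, rhs ≡ 25 → on.

4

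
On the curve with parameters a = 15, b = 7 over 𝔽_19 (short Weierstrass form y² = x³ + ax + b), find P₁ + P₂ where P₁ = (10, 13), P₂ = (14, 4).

(6, 16)

(10, 13) + (14, 4). λ = (4 - 13)/(14 - 10) ≡ 10/4 mod 19. 4⁻¹ ≡ 5 (mod 19), so λ ≡ 12.
  x = λ² - 10 - 14 = 144 - 24 ≡ 6; y = λ·(10 - 6) - 13 ≡ 16. → (6, 16)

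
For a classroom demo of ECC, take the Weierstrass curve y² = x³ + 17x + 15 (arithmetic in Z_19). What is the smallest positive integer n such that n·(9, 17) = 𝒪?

11

2P: tangent at (9, 17): λ = (3·9² + 17)/(2·17) ≡ 13/15. 15⁻¹ ≡ 14 (mod 19), so λ ≡ 13·14 ≡ 11.
  x = λ² - 9 - 9 = 121 - 18 ≡ 8; y = λ·(9 - 8) - 17 ≡ 13. → (8, 13)
3P: (8, 13) + (9, 17). λ = (17 - 13)/(9 - 8) ≡ 4/1 mod 19. 1⁻¹ ≡ 1 (mod 19), so λ ≡ 4.
  x = λ² - 8 - 9 = 16 - 17 ≡ 18; y = λ·(8 - 18) - 13 ≡ 4. → (18, 4)
4P: (18, 4) + (9, 17). λ = (17 - 4)/(9 - 18) ≡ 13/10 mod 19. 10⁻¹ ≡ 2 (mod 19), so λ ≡ 7.
  x = λ² - 18 - 9 = 49 - 27 ≡ 3; y = λ·(18 - 3) - 4 ≡ 6. → (3, 6)
5P: (3, 6) + (9, 17). λ = (17 - 6)/(9 - 3) ≡ 11/6 mod 19. 6⁻¹ ≡ 16 (mod 19) since 6·16 = 96 ≡ 1, so λ ≡ 5.
  x = λ² - 3 - 9 = 25 - 12 ≡ 13; y = λ·(3 - 13) - 6 ≡ 1. → (13, 1)
6P: (13, 1) + (9, 17). λ = (17 - 1)/(9 - 13) ≡ 16/15 mod 19. 15⁻¹ ≡ 14 (mod 19), so λ ≡ 15.
  x = λ² - 13 - 9 = 225 - 22 ≡ 13; y = λ·(13 - 13) - 1 ≡ 18. → (13, 18)
7P: (13, 18) + (9, 17). λ = (17 - 18)/(9 - 13) ≡ 18/15 mod 19. 15⁻¹ ≡ 14 (mod 19), so λ ≡ 5.
  x = λ² - 13 - 9 = 25 - 22 ≡ 3; y = λ·(13 - 3) - 18 ≡ 13. → (3, 13)
8P: (3, 13) + (9, 17). λ = (17 - 13)/(9 - 3) ≡ 4/6 mod 19. 6⁻¹ ≡ 16 (mod 19), so λ ≡ 7.
  x = λ² - 3 - 9 = 49 - 12 ≡ 18; y = λ·(3 - 18) - 13 ≡ 15. → (18, 15)
9P: (18, 15) + (9, 17). λ = (17 - 15)/(9 - 18) ≡ 2/10 mod 19. 10⁻¹ ≡ 2 (mod 19) since 10·2 = 20 ≡ 1, so λ ≡ 4.
  x = λ² - 18 - 9 = 16 - 27 ≡ 8; y = λ·(18 - 8) - 15 ≡ 6. → (8, 6)
10P: (8, 6) + (9, 17). λ = (17 - 6)/(9 - 8) ≡ 11/1 mod 19. 1⁻¹ ≡ 1 (mod 19), so λ ≡ 11.
  x = λ² - 8 - 9 = 121 - 17 ≡ 9; y = λ·(8 - 9) - 6 ≡ 2. → (9, 2)
11P: (9, 2) + (9, 17): same x and y₁ ≡ -y₂, so the sum is 𝒪.
11P = 𝒪, so the order is 11.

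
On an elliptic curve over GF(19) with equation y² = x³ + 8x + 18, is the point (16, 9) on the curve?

yes

y² = 9² ≡ 5; x³ + 8x + 18 = 4242 ≡ 5 (mod 19). 5 = 5.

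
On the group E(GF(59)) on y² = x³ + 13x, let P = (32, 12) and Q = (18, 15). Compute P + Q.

(32, 12) + (18, 15). λ = (15 - 12)/(18 - 32) ≡ 3/45 mod 59. 45⁻¹ ≡ 21 (mod 59), so λ ≡ 4.
  x = λ² - 32 - 18 = 16 - 50 ≡ 25; y = λ·(32 - 25) - 12 ≡ 16. → (25, 16)

(25, 16)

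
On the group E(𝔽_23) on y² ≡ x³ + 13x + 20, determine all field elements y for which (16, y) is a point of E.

0

x³ + 13x + 20 = 4324 ≡ 0 (mod 23).
Only y = 0 satisfies y² ≡ 0.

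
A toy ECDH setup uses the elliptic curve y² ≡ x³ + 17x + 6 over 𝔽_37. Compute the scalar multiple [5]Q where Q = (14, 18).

(11, 28)

Repeated addition: build up to 5Q.
2Q: tangent at (14, 18): λ = (3·14² + 17)/(2·18) ≡ 13/36. 36⁻¹ ≡ 36 (mod 37), so λ ≡ 13·36 ≡ 24.
  x = λ² - 14 - 14 = 576 - 28 ≡ 30; y = λ·(14 - 30) - 18 ≡ 5. → (30, 5)
3Q: (30, 5) + (14, 18). λ = (18 - 5)/(14 - 30) ≡ 13/21 mod 37. 21⁻¹ ≡ 30 (mod 37), so λ ≡ 20.
  x = λ² - 30 - 14 = 400 - 44 ≡ 23; y = λ·(30 - 23) - 5 ≡ 24. → (23, 24)
4Q: (23, 24) + (14, 18). λ = (18 - 24)/(14 - 23) ≡ 31/28 mod 37. 28⁻¹ ≡ 4 (mod 37) since 28·4 = 112 ≡ 1, so λ ≡ 13.
  x = λ² - 23 - 14 = 169 - 37 ≡ 21; y = λ·(23 - 21) - 24 ≡ 2. → (21, 2)
5Q: (21, 2) + (14, 18). λ = (18 - 2)/(14 - 21) ≡ 16/30 mod 37. 30⁻¹ ≡ 21 (mod 37), so λ ≡ 3.
  x = λ² - 21 - 14 = 9 - 35 ≡ 11; y = λ·(21 - 11) - 2 ≡ 28. → (11, 28)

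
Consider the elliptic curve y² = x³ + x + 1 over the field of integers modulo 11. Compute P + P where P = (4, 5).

(6, 5)

tangent at (4, 5): λ = (3·4² + 1)/(2·5) ≡ 5/10. 10⁻¹ ≡ 10 (mod 11), so λ ≡ 5·10 ≡ 6.
  x = λ² - 4 - 4 = 36 - 8 ≡ 6; y = λ·(4 - 6) - 5 ≡ 5. → (6, 5)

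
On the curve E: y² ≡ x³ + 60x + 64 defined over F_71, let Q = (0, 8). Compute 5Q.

(70, 43)

Repeated addition: build up to 5Q.
2Q: tangent at (0, 8): λ = (3·0² + 60)/(2·8) ≡ 60/16. 16⁻¹ ≡ 40 (mod 71), so λ ≡ 60·40 ≡ 57.
  x = λ² - 0 - 0 = 3249 - 0 ≡ 54; y = λ·(0 - 54) - 8 ≡ 38. → (54, 38)
3Q: (54, 38) + (0, 8). λ = (8 - 38)/(0 - 54) ≡ 41/17 mod 71. 17⁻¹ ≡ 46 (mod 71), so λ ≡ 40.
  x = λ² - 54 - 0 = 1600 - 54 ≡ 55; y = λ·(54 - 55) - 38 ≡ 64. → (55, 64)
4Q: (55, 64) + (0, 8). λ = (8 - 64)/(0 - 55) ≡ 15/16 mod 71. 16⁻¹ ≡ 40 (mod 71), so λ ≡ 32.
  x = λ² - 55 - 0 = 1024 - 55 ≡ 46; y = λ·(55 - 46) - 64 ≡ 11. → (46, 11)
5Q: (46, 11) + (0, 8). λ = (8 - 11)/(0 - 46) ≡ 68/25 mod 71. 25⁻¹ ≡ 54 (mod 71) since 25·54 = 1350 ≡ 1, so λ ≡ 51.
  x = λ² - 46 - 0 = 2601 - 46 ≡ 70; y = λ·(46 - 70) - 11 ≡ 43. → (70, 43)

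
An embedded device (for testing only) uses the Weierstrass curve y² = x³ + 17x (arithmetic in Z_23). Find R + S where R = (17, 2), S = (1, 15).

(0, 0)

(17, 2) + (1, 15). λ = (15 - 2)/(1 - 17) ≡ 13/7 mod 23. 7⁻¹ ≡ 10 (mod 23), so λ ≡ 15.
  x = λ² - 17 - 1 = 225 - 18 ≡ 0; y = λ·(17 - 0) - 2 ≡ 0. → (0, 0)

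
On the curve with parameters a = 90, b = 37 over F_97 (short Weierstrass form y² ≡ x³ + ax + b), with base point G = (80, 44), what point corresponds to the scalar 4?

Repeated addition: build up to 4G.
2G: tangent at (80, 44): λ = (3·80² + 90)/(2·44) ≡ 84/88. 88⁻¹ ≡ 43 (mod 97), so λ ≡ 84·43 ≡ 23.
  x = λ² - 80 - 80 = 529 - 160 ≡ 78; y = λ·(80 - 78) - 44 ≡ 2. → (78, 2)
3G: (78, 2) + (80, 44). λ = (44 - 2)/(80 - 78) ≡ 42/2 mod 97. 2⁻¹ ≡ 49 (mod 97) since 2·49 = 98 ≡ 1, so λ ≡ 21.
  x = λ² - 78 - 80 = 441 - 158 ≡ 89; y = λ·(78 - 89) - 2 ≡ 58. → (89, 58)
4G: (89, 58) + (80, 44). λ = (44 - 58)/(80 - 89) ≡ 83/88 mod 97. 88⁻¹ ≡ 43 (mod 97), so λ ≡ 77.
  x = λ² - 89 - 80 = 5929 - 169 ≡ 37; y = λ·(89 - 37) - 58 ≡ 66. → (37, 66)

(37, 66)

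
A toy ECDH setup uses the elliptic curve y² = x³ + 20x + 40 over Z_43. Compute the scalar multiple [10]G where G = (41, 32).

(35, 23)

Repeated addition: build up to 10G.
2G: tangent at (41, 32): λ = (3·41² + 20)/(2·32) ≡ 32/21. 21⁻¹ ≡ 41 (mod 43), so λ ≡ 32·41 ≡ 22.
  x = λ² - 41 - 41 = 484 - 82 ≡ 15; y = λ·(41 - 15) - 32 ≡ 24. → (15, 24)
3G: (15, 24) + (41, 32). λ = (32 - 24)/(41 - 15) ≡ 8/26 mod 43. 26⁻¹ ≡ 5 (mod 43), so λ ≡ 40.
  x = λ² - 15 - 41 = 1600 - 56 ≡ 39; y = λ·(15 - 39) - 24 ≡ 5. → (39, 5)
4G: (39, 5) + (41, 32). λ = (32 - 5)/(41 - 39) ≡ 27/2 mod 43. 2⁻¹ ≡ 22 (mod 43), so λ ≡ 35.
  x = λ² - 39 - 41 = 1225 - 80 ≡ 27; y = λ·(39 - 27) - 5 ≡ 28. → (27, 28)
5G: (27, 28) + (41, 32). λ = (32 - 28)/(41 - 27) ≡ 4/14 mod 43. 14⁻¹ ≡ 40 (mod 43), so λ ≡ 31.
  x = λ² - 27 - 41 = 961 - 68 ≡ 33; y = λ·(27 - 33) - 28 ≡ 1. → (33, 1)
6G: (33, 1) + (41, 32). λ = (32 - 1)/(41 - 33) ≡ 31/8 mod 43. 8⁻¹ ≡ 27 (mod 43) since 8·27 = 216 ≡ 1, so λ ≡ 20.
  x = λ² - 33 - 41 = 400 - 74 ≡ 25; y = λ·(33 - 25) - 1 ≡ 30. → (25, 30)
7G: (25, 30) + (41, 32). λ = (32 - 30)/(41 - 25) ≡ 2/16 mod 43. 16⁻¹ ≡ 35 (mod 43), so λ ≡ 27.
  x = λ² - 25 - 41 = 729 - 66 ≡ 18; y = λ·(25 - 18) - 30 ≡ 30. → (18, 30)
8G: (18, 30) + (41, 32). λ = (32 - 30)/(41 - 18) ≡ 2/23 mod 43. 23⁻¹ ≡ 15 (mod 43), so λ ≡ 30.
  x = λ² - 18 - 41 = 900 - 59 ≡ 24; y = λ·(18 - 24) - 30 ≡ 5. → (24, 5)
9G: (24, 5) + (41, 32). λ = (32 - 5)/(41 - 24) ≡ 27/17 mod 43. 17⁻¹ ≡ 38 (mod 43), so λ ≡ 37.
  x = λ² - 24 - 41 = 1369 - 65 ≡ 14; y = λ·(24 - 14) - 5 ≡ 21. → (14, 21)
10G: (14, 21) + (41, 32). λ = (32 - 21)/(41 - 14) ≡ 11/27 mod 43. 27⁻¹ ≡ 8 (mod 43), so λ ≡ 2.
  x = λ² - 14 - 41 = 4 - 55 ≡ 35; y = λ·(14 - 35) - 21 ≡ 23. → (35, 23)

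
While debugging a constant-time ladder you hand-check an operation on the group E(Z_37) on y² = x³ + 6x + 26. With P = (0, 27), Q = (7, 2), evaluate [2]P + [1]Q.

(4, 22)

First 2P:
Repeated addition: build up to 2P.
2P: tangent at (0, 27): λ = (3·0² + 6)/(2·27) ≡ 6/17. 17⁻¹ ≡ 24 (mod 37), so λ ≡ 6·24 ≡ 33.
  x = λ² - 0 - 0 = 1089 - 0 ≡ 16; y = λ·(0 - 16) - 27 ≡ 0. → (16, 0)
2P = (16, 0).
Finally 2P + Q:
(16, 0) + (7, 2). λ = (2 - 0)/(7 - 16) ≡ 2/28 mod 37. 28⁻¹ ≡ 4 (mod 37), so λ ≡ 8.
  x = λ² - 16 - 7 = 64 - 23 ≡ 4; y = λ·(16 - 4) - 0 ≡ 22. → (4, 22)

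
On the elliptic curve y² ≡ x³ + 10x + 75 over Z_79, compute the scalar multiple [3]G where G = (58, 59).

Repeated addition: build up to 3G.
2G: tangent at (58, 59): λ = (3·58² + 10)/(2·59) ≡ 69/39. 39⁻¹ ≡ 77 (mod 79) since 39·77 = 3003 ≡ 1, so λ ≡ 69·77 ≡ 20.
  x = λ² - 58 - 58 = 400 - 116 ≡ 47; y = λ·(58 - 47) - 59 ≡ 3. → (47, 3)
3G: (47, 3) + (58, 59). λ = (59 - 3)/(58 - 47) ≡ 56/11 mod 79. 11⁻¹ ≡ 36 (mod 79), so λ ≡ 41.
  x = λ² - 47 - 58 = 1681 - 105 ≡ 75; y = λ·(47 - 75) - 3 ≡ 34. → (75, 34)

(75, 34)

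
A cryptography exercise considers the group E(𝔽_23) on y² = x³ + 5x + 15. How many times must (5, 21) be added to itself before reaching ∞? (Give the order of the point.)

2P: tangent at (5, 21): λ = (3·5² + 5)/(2·21) ≡ 11/19. 19⁻¹ ≡ 17 (mod 23) since 19·17 = 323 ≡ 1, so λ ≡ 11·17 ≡ 3.
  x = λ² - 5 - 5 = 9 - 10 ≡ 22; y = λ·(5 - 22) - 21 ≡ 20. → (22, 20)
3P: (22, 20) + (5, 21). λ = (21 - 20)/(5 - 22) ≡ 1/6 mod 23. 6⁻¹ ≡ 4 (mod 23), so λ ≡ 4.
  x = λ² - 22 - 5 = 16 - 27 ≡ 12; y = λ·(22 - 12) - 20 ≡ 20. → (12, 20)
4P: (12, 20) + (5, 21). λ = (21 - 20)/(5 - 12) ≡ 1/16 mod 23. 16⁻¹ ≡ 13 (mod 23) since 16·13 = 208 ≡ 1, so λ ≡ 13.
  x = λ² - 12 - 5 = 169 - 17 ≡ 14; y = λ·(12 - 14) - 20 ≡ 0. → (14, 0)
5P: (14, 0) + (5, 21). λ = (21 - 0)/(5 - 14) ≡ 21/14 mod 23. 14⁻¹ ≡ 5 (mod 23) since 14·5 = 70 ≡ 1, so λ ≡ 13.
  x = λ² - 14 - 5 = 169 - 19 ≡ 12; y = λ·(14 - 12) - 0 ≡ 3. → (12, 3)
6P: (12, 3) + (5, 21). λ = (21 - 3)/(5 - 12) ≡ 18/16 mod 23. 16⁻¹ ≡ 13 (mod 23), so λ ≡ 4.
  x = λ² - 12 - 5 = 16 - 17 ≡ 22; y = λ·(12 - 22) - 3 ≡ 3. → (22, 3)
7P: (22, 3) + (5, 21). λ = (21 - 3)/(5 - 22) ≡ 18/6 mod 23. 6⁻¹ ≡ 4 (mod 23), so λ ≡ 3.
  x = λ² - 22 - 5 = 9 - 27 ≡ 5; y = λ·(22 - 5) - 3 ≡ 2. → (5, 2)
8P: (5, 2) + (5, 21): same x and y₁ ≡ -y₂, so the sum is ∞.
8P = ∞, so the order is 8.

8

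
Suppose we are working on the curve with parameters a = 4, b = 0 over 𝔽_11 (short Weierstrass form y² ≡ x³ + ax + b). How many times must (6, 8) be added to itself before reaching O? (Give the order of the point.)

12

2P: tangent at (6, 8): λ = (3·6² + 4)/(2·8) ≡ 2/5. 5⁻¹ ≡ 9 (mod 11) since 5·9 = 45 ≡ 1, so λ ≡ 2·9 ≡ 7.
  x = λ² - 6 - 6 = 49 - 12 ≡ 4; y = λ·(6 - 4) - 8 ≡ 6. → (4, 6)
3P: (4, 6) + (6, 8). λ = (8 - 6)/(6 - 4) ≡ 2/2 mod 11. 2⁻¹ ≡ 6 (mod 11) since 2·6 = 12 ≡ 1, so λ ≡ 1.
  x = λ² - 4 - 6 = 1 - 10 ≡ 2; y = λ·(4 - 2) - 6 ≡ 7. → (2, 7)
4P: (2, 7) + (6, 8). λ = (8 - 7)/(6 - 2) ≡ 1/4 mod 11. 4⁻¹ ≡ 3 (mod 11) since 4·3 = 12 ≡ 1, so λ ≡ 3.
  x = λ² - 2 - 6 = 9 - 8 ≡ 1; y = λ·(2 - 1) - 7 ≡ 7. → (1, 7)
5P: (1, 7) + (6, 8). λ = (8 - 7)/(6 - 1) ≡ 1/5 mod 11. 5⁻¹ ≡ 9 (mod 11) since 5·9 = 45 ≡ 1, so λ ≡ 9.
  x = λ² - 1 - 6 = 81 - 7 ≡ 8; y = λ·(1 - 8) - 7 ≡ 7. → (8, 7)
6P: (8, 7) + (6, 8). λ = (8 - 7)/(6 - 8) ≡ 1/9 mod 11. 9⁻¹ ≡ 5 (mod 11), so λ ≡ 5.
  x = λ² - 8 - 6 = 25 - 14 ≡ 0; y = λ·(8 - 0) - 7 ≡ 0. → (0, 0)
7P: (0, 0) + (6, 8). λ = (8 - 0)/(6 - 0) ≡ 8/6 mod 11. 6⁻¹ ≡ 2 (mod 11), so λ ≡ 5.
  x = λ² - 0 - 6 = 25 - 6 ≡ 8; y = λ·(0 - 8) - 0 ≡ 4. → (8, 4)
8P: (8, 4) + (6, 8). λ = (8 - 4)/(6 - 8) ≡ 4/9 mod 11. 9⁻¹ ≡ 5 (mod 11), so λ ≡ 9.
  x = λ² - 8 - 6 = 81 - 14 ≡ 1; y = λ·(8 - 1) - 4 ≡ 4. → (1, 4)
9P: (1, 4) + (6, 8). λ = (8 - 4)/(6 - 1) ≡ 4/5 mod 11. 5⁻¹ ≡ 9 (mod 11), so λ ≡ 3.
  x = λ² - 1 - 6 = 9 - 7 ≡ 2; y = λ·(1 - 2) - 4 ≡ 4. → (2, 4)
10P: (2, 4) + (6, 8). λ = (8 - 4)/(6 - 2) ≡ 4/4 mod 11. 4⁻¹ ≡ 3 (mod 11), so λ ≡ 1.
  x = λ² - 2 - 6 = 1 - 8 ≡ 4; y = λ·(2 - 4) - 4 ≡ 5. → (4, 5)
11P: (4, 5) + (6, 8). λ = (8 - 5)/(6 - 4) ≡ 3/2 mod 11. 2⁻¹ ≡ 6 (mod 11) since 2·6 = 12 ≡ 1, so λ ≡ 7.
  x = λ² - 4 - 6 = 49 - 10 ≡ 6; y = λ·(4 - 6) - 5 ≡ 3. → (6, 3)
12P: (6, 3) + (6, 8): same x and y₁ ≡ -y₂, so the sum is O.
12P = O, so the order is 12.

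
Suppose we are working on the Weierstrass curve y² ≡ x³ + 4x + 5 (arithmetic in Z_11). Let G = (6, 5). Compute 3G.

(6, 6)

Repeated addition: build up to 3G.
2G: tangent at (6, 5): λ = (3·6² + 4)/(2·5) ≡ 2/10. 10⁻¹ ≡ 10 (mod 11) since 10·10 = 100 ≡ 1, so λ ≡ 2·10 ≡ 9.
  x = λ² - 6 - 6 = 81 - 12 ≡ 3; y = λ·(6 - 3) - 5 ≡ 0. → (3, 0)
3G: (3, 0) + (6, 5). λ = (5 - 0)/(6 - 3) ≡ 5/3 mod 11. 3⁻¹ ≡ 4 (mod 11) since 3·4 = 12 ≡ 1, so λ ≡ 9.
  x = λ² - 3 - 6 = 81 - 9 ≡ 6; y = λ·(3 - 6) - 0 ≡ 6. → (6, 6)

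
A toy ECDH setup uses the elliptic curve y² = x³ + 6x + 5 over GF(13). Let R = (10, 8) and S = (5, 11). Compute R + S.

(10, 8) + (5, 11). λ = (11 - 8)/(5 - 10) ≡ 3/8 mod 13. 8⁻¹ ≡ 5 (mod 13) since 8·5 = 40 ≡ 1, so λ ≡ 2.
  x = λ² - 10 - 5 = 4 - 15 ≡ 2; y = λ·(10 - 2) - 8 ≡ 8. → (2, 8)

(2, 8)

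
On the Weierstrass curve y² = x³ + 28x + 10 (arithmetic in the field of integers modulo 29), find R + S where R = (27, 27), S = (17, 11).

(27, 2)

(27, 27) + (17, 11). λ = (11 - 27)/(17 - 27) ≡ 13/19 mod 29. 19⁻¹ ≡ 26 (mod 29), so λ ≡ 19.
  x = λ² - 27 - 17 = 361 - 44 ≡ 27; y = λ·(27 - 27) - 27 ≡ 2. → (27, 2)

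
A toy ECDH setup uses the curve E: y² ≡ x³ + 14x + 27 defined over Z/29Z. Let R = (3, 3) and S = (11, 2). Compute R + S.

(20, 10)

(3, 3) + (11, 2). λ = (2 - 3)/(11 - 3) ≡ 28/8 mod 29. 8⁻¹ ≡ 11 (mod 29) since 8·11 = 88 ≡ 1, so λ ≡ 18.
  x = λ² - 3 - 11 = 324 - 14 ≡ 20; y = λ·(3 - 20) - 3 ≡ 10. → (20, 10)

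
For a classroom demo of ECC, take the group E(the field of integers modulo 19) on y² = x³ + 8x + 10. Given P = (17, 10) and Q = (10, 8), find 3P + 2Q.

(17, 10)

First 3P:
Repeated addition: build up to 3P.
2P: tangent at (17, 10): λ = (3·17² + 8)/(2·10) ≡ 1/1. 1⁻¹ ≡ 1 (mod 19) since 1·1 = 1 ≡ 1, so λ ≡ 1·1 ≡ 1.
  x = λ² - 17 - 17 = 1 - 34 ≡ 5; y = λ·(17 - 5) - 10 ≡ 2. → (5, 2)
3P: (5, 2) + (17, 10). λ = (10 - 2)/(17 - 5) ≡ 8/12 mod 19. 12⁻¹ ≡ 8 (mod 19), so λ ≡ 7.
  x = λ² - 5 - 17 = 49 - 22 ≡ 8; y = λ·(5 - 8) - 2 ≡ 15. → (8, 15)
3P = (8, 15).
Next 2Q:
Repeated addition: build up to 2Q.
2Q: tangent at (10, 8): λ = (3·10² + 8)/(2·8) ≡ 4/16. 16⁻¹ ≡ 6 (mod 19), so λ ≡ 4·6 ≡ 5.
  x = λ² - 10 - 10 = 25 - 20 ≡ 5; y = λ·(10 - 5) - 8 ≡ 17. → (5, 17)
2Q = (5, 17).
Finally 3P + 2Q:
(8, 15) + (5, 17). λ = (17 - 15)/(5 - 8) ≡ 2/16 mod 19. 16⁻¹ ≡ 6 (mod 19), so λ ≡ 12.
  x = λ² - 8 - 5 = 144 - 13 ≡ 17; y = λ·(8 - 17) - 15 ≡ 10. → (17, 10)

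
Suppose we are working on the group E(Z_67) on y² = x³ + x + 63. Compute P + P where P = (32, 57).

(63, 53)

tangent at (32, 57): λ = (3·32² + 1)/(2·57) ≡ 58/47. 47⁻¹ ≡ 10 (mod 67), so λ ≡ 58·10 ≡ 44.
  x = λ² - 32 - 32 = 1936 - 64 ≡ 63; y = λ·(32 - 63) - 57 ≡ 53. → (63, 53)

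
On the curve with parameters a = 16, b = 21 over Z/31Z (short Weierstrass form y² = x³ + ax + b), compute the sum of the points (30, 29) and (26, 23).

(16, 23)

(30, 29) + (26, 23). λ = (23 - 29)/(26 - 30) ≡ 25/27 mod 31. 27⁻¹ ≡ 23 (mod 31) since 27·23 = 621 ≡ 1, so λ ≡ 17.
  x = λ² - 30 - 26 = 289 - 56 ≡ 16; y = λ·(30 - 16) - 29 ≡ 23. → (16, 23)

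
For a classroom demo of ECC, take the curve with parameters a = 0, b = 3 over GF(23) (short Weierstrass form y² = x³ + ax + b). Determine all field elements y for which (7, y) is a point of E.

1, 22

x³ + 0x + 3 = 346 ≡ 1 (mod 23).
Square roots of 1 mod 23: 1 and 22 (since 1² = 1 ≡ 1).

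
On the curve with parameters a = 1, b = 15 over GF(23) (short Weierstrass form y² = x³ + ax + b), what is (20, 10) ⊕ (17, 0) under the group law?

(20, 10) + (17, 0). λ = (0 - 10)/(17 - 20) ≡ 13/20 mod 23. 20⁻¹ ≡ 15 (mod 23), so λ ≡ 11.
  x = λ² - 20 - 17 = 121 - 37 ≡ 15; y = λ·(20 - 15) - 10 ≡ 22. → (15, 22)

(15, 22)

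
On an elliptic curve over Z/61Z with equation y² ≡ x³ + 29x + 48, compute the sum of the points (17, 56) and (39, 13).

(17, 56) + (39, 13). λ = (13 - 56)/(39 - 17) ≡ 18/22 mod 61. 22⁻¹ ≡ 25 (mod 61), so λ ≡ 23.
  x = λ² - 17 - 39 = 529 - 56 ≡ 46; y = λ·(17 - 46) - 56 ≡ 9. → (46, 9)

(46, 9)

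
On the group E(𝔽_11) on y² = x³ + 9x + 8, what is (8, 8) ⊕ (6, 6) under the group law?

(8, 8) + (6, 6). λ = (6 - 8)/(6 - 8) ≡ 9/9 mod 11. 9⁻¹ ≡ 5 (mod 11), so λ ≡ 1.
  x = λ² - 8 - 6 = 1 - 14 ≡ 9; y = λ·(8 - 9) - 8 ≡ 2. → (9, 2)

(9, 2)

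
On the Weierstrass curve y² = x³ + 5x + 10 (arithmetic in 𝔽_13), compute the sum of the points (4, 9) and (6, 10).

(4, 9) + (6, 10). λ = (10 - 9)/(6 - 4) ≡ 1/2 mod 13. 2⁻¹ ≡ 7 (mod 13), so λ ≡ 7.
  x = λ² - 4 - 6 = 49 - 10 ≡ 0; y = λ·(4 - 0) - 9 ≡ 6. → (0, 6)

(0, 6)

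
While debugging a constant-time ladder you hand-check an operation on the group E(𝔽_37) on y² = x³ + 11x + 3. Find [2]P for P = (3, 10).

(15, 19)

tangent at (3, 10): λ = (3·3² + 11)/(2·10) ≡ 1/20. 20⁻¹ ≡ 13 (mod 37), so λ ≡ 1·13 ≡ 13.
  x = λ² - 3 - 3 = 169 - 6 ≡ 15; y = λ·(3 - 15) - 10 ≡ 19. → (15, 19)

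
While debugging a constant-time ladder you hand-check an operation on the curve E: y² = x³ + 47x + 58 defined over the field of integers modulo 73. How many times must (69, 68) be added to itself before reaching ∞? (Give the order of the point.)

2P: tangent at (69, 68): λ = (3·69² + 47)/(2·68) ≡ 22/63. 63⁻¹ ≡ 51 (mod 73), so λ ≡ 22·51 ≡ 27.
  x = λ² - 69 - 69 = 729 - 138 ≡ 7; y = λ·(69 - 7) - 68 ≡ 0. → (7, 0)
3P: (7, 0) + (69, 68). λ = (68 - 0)/(69 - 7) ≡ 68/62 mod 73. 62⁻¹ ≡ 53 (mod 73), so λ ≡ 27.
  x = λ² - 7 - 69 = 729 - 76 ≡ 69; y = λ·(7 - 69) - 0 ≡ 5. → (69, 5)
4P: (69, 5) + (69, 68): same x and y₁ ≡ -y₂, so the sum is ∞.
4P = ∞, so the order is 4.

4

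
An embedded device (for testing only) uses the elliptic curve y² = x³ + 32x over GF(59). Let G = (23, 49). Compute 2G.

tangent at (23, 49): λ = (3·23² + 32)/(2·49) ≡ 26/39. 39⁻¹ ≡ 56 (mod 59), so λ ≡ 26·56 ≡ 40.
  x = λ² - 23 - 23 = 1600 - 46 ≡ 20; y = λ·(23 - 20) - 49 ≡ 12. → (20, 12)

(20, 12)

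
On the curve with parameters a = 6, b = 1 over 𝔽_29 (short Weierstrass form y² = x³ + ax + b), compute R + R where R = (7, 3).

tangent at (7, 3): λ = (3·7² + 6)/(2·3) ≡ 8/6. 6⁻¹ ≡ 5 (mod 29), so λ ≡ 8·5 ≡ 11.
  x = λ² - 7 - 7 = 121 - 14 ≡ 20; y = λ·(7 - 20) - 3 ≡ 28. → (20, 28)

(20, 28)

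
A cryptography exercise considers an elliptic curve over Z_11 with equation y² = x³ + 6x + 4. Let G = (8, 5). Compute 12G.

Repeated addition: build up to 12G.
2G: tangent at (8, 5): λ = (3·8² + 6)/(2·5) ≡ 0/10. 10⁻¹ ≡ 10 (mod 11) since 10·10 = 100 ≡ 1, so λ ≡ 0·10 ≡ 0.
  x = λ² - 8 - 8 = 0 - 16 ≡ 6; y = λ·(8 - 6) - 5 ≡ 6. → (6, 6)
3G: (6, 6) + (8, 5). λ = (5 - 6)/(8 - 6) ≡ 10/2 mod 11. 2⁻¹ ≡ 6 (mod 11), so λ ≡ 5.
  x = λ² - 6 - 8 = 25 - 14 ≡ 0; y = λ·(6 - 0) - 6 ≡ 2. → (0, 2)
4G: (0, 2) + (8, 5). λ = (5 - 2)/(8 - 0) ≡ 3/8 mod 11. 8⁻¹ ≡ 7 (mod 11) since 8·7 = 56 ≡ 1, so λ ≡ 10.
  x = λ² - 0 - 8 = 100 - 8 ≡ 4; y = λ·(0 - 4) - 2 ≡ 2. → (4, 2)
5G: (4, 2) + (8, 5). λ = (5 - 2)/(8 - 4) ≡ 3/4 mod 11. 4⁻¹ ≡ 3 (mod 11) since 4·3 = 12 ≡ 1, so λ ≡ 9.
  x = λ² - 4 - 8 = 81 - 12 ≡ 3; y = λ·(4 - 3) - 2 ≡ 7. → (3, 7)
6G: (3, 7) + (8, 5). λ = (5 - 7)/(8 - 3) ≡ 9/5 mod 11. 5⁻¹ ≡ 9 (mod 11), so λ ≡ 4.
  x = λ² - 3 - 8 = 16 - 11 ≡ 5; y = λ·(3 - 5) - 7 ≡ 7. → (5, 7)
7G: (5, 7) + (8, 5). λ = (5 - 7)/(8 - 5) ≡ 9/3 mod 11. 3⁻¹ ≡ 4 (mod 11) since 3·4 = 12 ≡ 1, so λ ≡ 3.
  x = λ² - 5 - 8 = 9 - 13 ≡ 7; y = λ·(5 - 7) - 7 ≡ 9. → (7, 9)
8G: (7, 9) + (8, 5). λ = (5 - 9)/(8 - 7) ≡ 7/1 mod 11. 1⁻¹ ≡ 1 (mod 11), so λ ≡ 7.
  x = λ² - 7 - 8 = 49 - 15 ≡ 1; y = λ·(7 - 1) - 9 ≡ 0. → (1, 0)
9G: (1, 0) + (8, 5). λ = (5 - 0)/(8 - 1) ≡ 5/7 mod 11. 7⁻¹ ≡ 8 (mod 11) since 7·8 = 56 ≡ 1, so λ ≡ 7.
  x = λ² - 1 - 8 = 49 - 9 ≡ 7; y = λ·(1 - 7) - 0 ≡ 2. → (7, 2)
10G: (7, 2) + (8, 5). λ = (5 - 2)/(8 - 7) ≡ 3/1 mod 11. 1⁻¹ ≡ 1 (mod 11) since 1·1 = 1 ≡ 1, so λ ≡ 3.
  x = λ² - 7 - 8 = 9 - 15 ≡ 5; y = λ·(7 - 5) - 2 ≡ 4. → (5, 4)
11G: (5, 4) + (8, 5). λ = (5 - 4)/(8 - 5) ≡ 1/3 mod 11. 3⁻¹ ≡ 4 (mod 11), so λ ≡ 4.
  x = λ² - 5 - 8 = 16 - 13 ≡ 3; y = λ·(5 - 3) - 4 ≡ 4. → (3, 4)
12G: (3, 4) + (8, 5). λ = (5 - 4)/(8 - 3) ≡ 1/5 mod 11. 5⁻¹ ≡ 9 (mod 11) since 5·9 = 45 ≡ 1, so λ ≡ 9.
  x = λ² - 3 - 8 = 81 - 11 ≡ 4; y = λ·(3 - 4) - 4 ≡ 9. → (4, 9)

(4, 9)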